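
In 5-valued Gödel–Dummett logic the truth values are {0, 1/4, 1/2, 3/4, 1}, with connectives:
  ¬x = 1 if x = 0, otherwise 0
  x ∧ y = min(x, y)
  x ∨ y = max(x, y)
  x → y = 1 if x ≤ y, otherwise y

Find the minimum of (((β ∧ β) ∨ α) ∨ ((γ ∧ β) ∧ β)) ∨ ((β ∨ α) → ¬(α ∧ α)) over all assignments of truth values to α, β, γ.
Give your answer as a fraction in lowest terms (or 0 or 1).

Take α = 1/4, β = 0, γ = 0:
β ∧ β = 0 ∧ 0 = 0
(β ∧ β) ∨ α = 0 ∨ 1/4 = 1/4
γ ∧ β = 0 ∧ 0 = 0
(γ ∧ β) ∧ β = 0 ∧ 0 = 0
((β ∧ β) ∨ α) ∨ ((γ ∧ β) ∧ β) = 1/4 ∨ 0 = 1/4
β ∨ α = 0 ∨ 1/4 = 1/4
α ∧ α = 1/4 ∧ 1/4 = 1/4
¬(α ∧ α) = ¬1/4 = 0
(β ∨ α) → ¬(α ∧ α) = 1/4 → 0 = 0
(((β ∧ β) ∨ α) ∨ ((γ ∧ β) ∧ β)) ∨ ((β ∨ α) → ¬(α ∧ α)) = 1/4 ∨ 0 = 1/4
No assignment yields a value below 1/4, so this is the minimum.

1/4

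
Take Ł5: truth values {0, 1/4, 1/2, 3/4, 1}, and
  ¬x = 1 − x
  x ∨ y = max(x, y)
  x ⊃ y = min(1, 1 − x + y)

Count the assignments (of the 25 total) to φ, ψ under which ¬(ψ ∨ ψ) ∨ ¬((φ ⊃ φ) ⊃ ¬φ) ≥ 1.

9

value 1: 9 assignments (counts)
value 3/4: 7 assignments
value 1/2: 5 assignments
value 1/4: 3 assignments
value 0: 1 assignment
So 9 of the 25 assignments meet the threshold.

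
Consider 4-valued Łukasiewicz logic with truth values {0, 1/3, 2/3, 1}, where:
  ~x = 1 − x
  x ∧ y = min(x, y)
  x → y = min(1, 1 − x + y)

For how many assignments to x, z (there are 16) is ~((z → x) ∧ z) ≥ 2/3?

x = 0, z = 0 ↦ 1  ≥
x = 0, z = 1/3 ↦ 2/3  ≥
x = 0, z = 2/3 ↦ 2/3  ≥
x = 0, z = 1 ↦ 1  ≥
x = 1/3, z = 0 ↦ 1  ≥
x = 1/3, z = 1/3 ↦ 2/3  ≥
x = 1/3, z = 2/3 ↦ 1/3  <
x = 1/3, z = 1 ↦ 2/3  ≥
x = 2/3, z = 0 ↦ 1  ≥
x = 2/3, z = 1/3 ↦ 2/3  ≥
x = 2/3, z = 2/3 ↦ 1/3  <
x = 2/3, z = 1 ↦ 1/3  <
x = 1, z = 0 ↦ 1  ≥
x = 1, z = 1/3 ↦ 2/3  ≥
x = 1, z = 2/3 ↦ 1/3  <
x = 1, z = 1 ↦ 0  <
So 11 of the 16 assignments meet the threshold.

11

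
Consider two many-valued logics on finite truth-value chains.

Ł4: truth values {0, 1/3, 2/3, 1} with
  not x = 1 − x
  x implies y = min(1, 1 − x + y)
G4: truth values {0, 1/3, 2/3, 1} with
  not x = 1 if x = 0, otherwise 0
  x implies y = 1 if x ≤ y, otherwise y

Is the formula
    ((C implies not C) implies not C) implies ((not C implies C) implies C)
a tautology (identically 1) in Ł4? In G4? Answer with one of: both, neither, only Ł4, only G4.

only Ł4

In Ł4: every assignment gives 1 — tautology.
In G4: at C = 1/3 the value is 1/3 — not a tautology.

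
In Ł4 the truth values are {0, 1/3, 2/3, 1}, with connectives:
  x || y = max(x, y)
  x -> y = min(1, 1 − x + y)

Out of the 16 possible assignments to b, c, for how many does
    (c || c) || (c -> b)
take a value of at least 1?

13

b = 0, c = 0 ↦ 1  ≥
b = 0, c = 1/3 ↦ 2/3  <
b = 0, c = 2/3 ↦ 2/3  <
b = 0, c = 1 ↦ 1  ≥
b = 1/3, c = 0 ↦ 1  ≥
b = 1/3, c = 1/3 ↦ 1  ≥
b = 1/3, c = 2/3 ↦ 2/3  <
b = 1/3, c = 1 ↦ 1  ≥
b = 2/3, c = 0 ↦ 1  ≥
b = 2/3, c = 1/3 ↦ 1  ≥
b = 2/3, c = 2/3 ↦ 1  ≥
b = 2/3, c = 1 ↦ 1  ≥
b = 1, c = 0 ↦ 1  ≥
b = 1, c = 1/3 ↦ 1  ≥
b = 1, c = 2/3 ↦ 1  ≥
b = 1, c = 1 ↦ 1  ≥
So 13 of the 16 assignments meet the threshold.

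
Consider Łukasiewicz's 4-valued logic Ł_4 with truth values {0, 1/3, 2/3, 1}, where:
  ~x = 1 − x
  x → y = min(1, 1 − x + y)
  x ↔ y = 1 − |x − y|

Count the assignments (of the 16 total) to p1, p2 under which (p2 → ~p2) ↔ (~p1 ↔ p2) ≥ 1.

p1 = 0, p2 = 0 ↦ 0  <
p1 = 0, p2 = 1/3 ↦ 1/3  <
p1 = 0, p2 = 2/3 ↦ 1  ≥
p1 = 0, p2 = 1 ↦ 0  <
p1 = 1/3, p2 = 0 ↦ 1/3  <
p1 = 1/3, p2 = 1/3 ↦ 2/3  <
p1 = 1/3, p2 = 2/3 ↦ 2/3  <
p1 = 1/3, p2 = 1 ↦ 1/3  <
p1 = 2/3, p2 = 0 ↦ 2/3  <
p1 = 2/3, p2 = 1/3 ↦ 1  ≥
p1 = 2/3, p2 = 2/3 ↦ 1  ≥
p1 = 2/3, p2 = 1 ↦ 2/3  <
p1 = 1, p2 = 0 ↦ 1  ≥
p1 = 1, p2 = 1/3 ↦ 2/3  <
p1 = 1, p2 = 2/3 ↦ 2/3  <
p1 = 1, p2 = 1 ↦ 1  ≥
So 5 of the 16 assignments meet the threshold.

5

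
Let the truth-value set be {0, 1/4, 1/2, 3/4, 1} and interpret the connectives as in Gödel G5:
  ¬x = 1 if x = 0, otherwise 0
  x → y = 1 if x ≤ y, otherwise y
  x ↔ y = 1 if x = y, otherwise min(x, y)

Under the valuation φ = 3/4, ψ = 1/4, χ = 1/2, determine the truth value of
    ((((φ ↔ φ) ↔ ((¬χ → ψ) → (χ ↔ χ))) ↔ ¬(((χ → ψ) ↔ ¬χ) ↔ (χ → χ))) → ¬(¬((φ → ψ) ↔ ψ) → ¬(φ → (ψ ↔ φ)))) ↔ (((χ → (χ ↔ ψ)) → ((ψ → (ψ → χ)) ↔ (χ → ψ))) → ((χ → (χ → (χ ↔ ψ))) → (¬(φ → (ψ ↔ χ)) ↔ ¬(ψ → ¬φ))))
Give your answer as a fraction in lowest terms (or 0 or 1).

1

φ ↔ φ = 3/4 ↔ 3/4 = 1
¬χ = ¬1/2 = 0
¬χ → ψ = 0 → 1/4 = 1
χ ↔ χ = 1/2 ↔ 1/2 = 1
(¬χ → ψ) → (χ ↔ χ) = 1 → 1 = 1
(φ ↔ φ) ↔ ((¬χ → ψ) → (χ ↔ χ)) = 1 ↔ 1 = 1
χ → ψ = 1/2 → 1/4 = 1/4
¬χ = ¬1/2 = 0
(χ → ψ) ↔ ¬χ = 1/4 ↔ 0 = 0
χ → χ = 1/2 → 1/2 = 1
((χ → ψ) ↔ ¬χ) ↔ (χ → χ) = 0 ↔ 1 = 0
¬(((χ → ψ) ↔ ¬χ) ↔ (χ → χ)) = ¬0 = 1
((φ ↔ φ) ↔ ((¬χ → ψ) → (χ ↔ χ))) ↔ ¬(((χ → ψ) ↔ ¬χ) ↔ (χ → χ)) = 1 ↔ 1 = 1
φ → ψ = 3/4 → 1/4 = 1/4
(φ → ψ) ↔ ψ = 1/4 ↔ 1/4 = 1
¬((φ → ψ) ↔ ψ) = ¬1 = 0
ψ ↔ φ = 1/4 ↔ 3/4 = 1/4
φ → (ψ ↔ φ) = 3/4 → 1/4 = 1/4
¬(φ → (ψ ↔ φ)) = ¬1/4 = 0
¬((φ → ψ) ↔ ψ) → ¬(φ → (ψ ↔ φ)) = 0 → 0 = 1
¬(¬((φ → ψ) ↔ ψ) → ¬(φ → (ψ ↔ φ))) = ¬1 = 0
(((φ ↔ φ) ↔ ((¬χ → ψ) → (χ ↔ χ))) ↔ ¬(((χ → ψ) ↔ ¬χ) ↔ (χ → χ))) → ¬(¬((φ → ψ) ↔ ψ) → ¬(φ → (ψ ↔ φ))) = 1 → 0 = 0
χ ↔ ψ = 1/2 ↔ 1/4 = 1/4
χ → (χ ↔ ψ) = 1/2 → 1/4 = 1/4
ψ → χ = 1/4 → 1/2 = 1
ψ → (ψ → χ) = 1/4 → 1 = 1
χ → ψ = 1/2 → 1/4 = 1/4
(ψ → (ψ → χ)) ↔ (χ → ψ) = 1 ↔ 1/4 = 1/4
(χ → (χ ↔ ψ)) → ((ψ → (ψ → χ)) ↔ (χ → ψ)) = 1/4 → 1/4 = 1
χ ↔ ψ = 1/2 ↔ 1/4 = 1/4
χ → (χ ↔ ψ) = 1/2 → 1/4 = 1/4
χ → (χ → (χ ↔ ψ)) = 1/2 → 1/4 = 1/4
ψ ↔ χ = 1/4 ↔ 1/2 = 1/4
φ → (ψ ↔ χ) = 3/4 → 1/4 = 1/4
¬(φ → (ψ ↔ χ)) = ¬1/4 = 0
¬φ = ¬3/4 = 0
ψ → ¬φ = 1/4 → 0 = 0
¬(ψ → ¬φ) = ¬0 = 1
¬(φ → (ψ ↔ χ)) ↔ ¬(ψ → ¬φ) = 0 ↔ 1 = 0
(χ → (χ → (χ ↔ ψ))) → (¬(φ → (ψ ↔ χ)) ↔ ¬(ψ → ¬φ)) = 1/4 → 0 = 0
((χ → (χ ↔ ψ)) → ((ψ → (ψ → χ)) ↔ (χ → ψ))) → ((χ → (χ → (χ ↔ ψ))) → (¬(φ → (ψ ↔ χ)) ↔ ¬(ψ → ¬φ))) = 1 → 0 = 0
((((φ ↔ φ) ↔ ((¬χ → ψ) → (χ ↔ χ))) ↔ ¬(((χ → ψ) ↔ ¬χ) ↔ (χ → χ))) → ¬(¬((φ → ψ) ↔ ψ) → ¬(φ → (ψ ↔ φ)))) ↔ (((χ → (χ ↔ ψ)) → ((ψ → (ψ → χ)) ↔ (χ → ψ))) → ((χ → (χ → (χ ↔ ψ))) → (¬(φ → (ψ ↔ χ)) ↔ ¬(ψ → ¬φ)))) = 0 ↔ 0 = 1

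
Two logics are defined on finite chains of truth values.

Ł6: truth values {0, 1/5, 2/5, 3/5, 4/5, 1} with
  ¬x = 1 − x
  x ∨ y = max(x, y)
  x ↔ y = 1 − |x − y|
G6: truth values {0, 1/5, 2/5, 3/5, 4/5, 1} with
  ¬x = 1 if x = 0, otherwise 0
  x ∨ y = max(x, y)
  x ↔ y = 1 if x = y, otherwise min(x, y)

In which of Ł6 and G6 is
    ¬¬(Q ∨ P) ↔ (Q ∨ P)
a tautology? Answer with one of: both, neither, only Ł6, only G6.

In Ł6: every assignment gives 1 — tautology.
In G6: at P = 0, Q = 1/5 the value is 1/5 — not a tautology.

only Ł6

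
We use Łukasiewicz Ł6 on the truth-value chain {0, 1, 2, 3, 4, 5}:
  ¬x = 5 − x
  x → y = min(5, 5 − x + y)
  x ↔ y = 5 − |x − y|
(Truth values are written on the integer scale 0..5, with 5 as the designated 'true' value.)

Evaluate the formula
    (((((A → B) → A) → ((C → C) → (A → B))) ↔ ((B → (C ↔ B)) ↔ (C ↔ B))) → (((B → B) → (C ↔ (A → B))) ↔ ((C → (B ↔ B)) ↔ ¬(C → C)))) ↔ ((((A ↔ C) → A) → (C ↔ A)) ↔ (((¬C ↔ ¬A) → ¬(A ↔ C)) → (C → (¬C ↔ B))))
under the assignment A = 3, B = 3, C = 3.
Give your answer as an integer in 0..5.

2

A → B = 3 → 3 = 5
(A → B) → A = 5 → 3 = 3
C → C = 3 → 3 = 5
A → B = 3 → 3 = 5
(C → C) → (A → B) = 5 → 5 = 5
((A → B) → A) → ((C → C) → (A → B)) = 3 → 5 = 5
C ↔ B = 3 ↔ 3 = 5
B → (C ↔ B) = 3 → 5 = 5
C ↔ B = 3 ↔ 3 = 5
(B → (C ↔ B)) ↔ (C ↔ B) = 5 ↔ 5 = 5
(((A → B) → A) → ((C → C) → (A → B))) ↔ ((B → (C ↔ B)) ↔ (C ↔ B)) = 5 ↔ 5 = 5
B → B = 3 → 3 = 5
A → B = 3 → 3 = 5
C ↔ (A → B) = 3 ↔ 5 = 3
(B → B) → (C ↔ (A → B)) = 5 → 3 = 3
B ↔ B = 3 ↔ 3 = 5
C → (B ↔ B) = 3 → 5 = 5
C → C = 3 → 3 = 5
¬(C → C) = ¬5 = 0
(C → (B ↔ B)) ↔ ¬(C → C) = 5 ↔ 0 = 0
((B → B) → (C ↔ (A → B))) ↔ ((C → (B ↔ B)) ↔ ¬(C → C)) = 3 ↔ 0 = 2
((((A → B) → A) → ((C → C) → (A → B))) ↔ ((B → (C ↔ B)) ↔ (C ↔ B))) → (((B → B) → (C ↔ (A → B))) ↔ ((C → (B ↔ B)) ↔ ¬(C → C))) = 5 → 2 = 2
A ↔ C = 3 ↔ 3 = 5
(A ↔ C) → A = 5 → 3 = 3
C ↔ A = 3 ↔ 3 = 5
((A ↔ C) → A) → (C ↔ A) = 3 → 5 = 5
¬C = ¬3 = 2
¬A = ¬3 = 2
¬C ↔ ¬A = 2 ↔ 2 = 5
A ↔ C = 3 ↔ 3 = 5
¬(A ↔ C) = ¬5 = 0
(¬C ↔ ¬A) → ¬(A ↔ C) = 5 → 0 = 0
¬C = ¬3 = 2
¬C ↔ B = 2 ↔ 3 = 4
C → (¬C ↔ B) = 3 → 4 = 5
((¬C ↔ ¬A) → ¬(A ↔ C)) → (C → (¬C ↔ B)) = 0 → 5 = 5
(((A ↔ C) → A) → (C ↔ A)) ↔ (((¬C ↔ ¬A) → ¬(A ↔ C)) → (C → (¬C ↔ B))) = 5 ↔ 5 = 5
(((((A → B) → A) → ((C → C) → (A → B))) ↔ ((B → (C ↔ B)) ↔ (C ↔ B))) → (((B → B) → (C ↔ (A → B))) ↔ ((C → (B ↔ B)) ↔ ¬(C → C)))) ↔ ((((A ↔ C) → A) → (C ↔ A)) ↔ (((¬C ↔ ¬A) → ¬(A ↔ C)) → (C → (¬C ↔ B)))) = 2 ↔ 5 = 2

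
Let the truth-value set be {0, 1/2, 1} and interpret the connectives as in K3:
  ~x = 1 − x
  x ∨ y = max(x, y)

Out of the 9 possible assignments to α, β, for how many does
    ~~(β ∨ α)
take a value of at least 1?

α = 0, β = 0 ↦ 0  <
α = 0, β = 1/2 ↦ 1/2  <
α = 0, β = 1 ↦ 1  ≥
α = 1/2, β = 0 ↦ 1/2  <
α = 1/2, β = 1/2 ↦ 1/2  <
α = 1/2, β = 1 ↦ 1  ≥
α = 1, β = 0 ↦ 1  ≥
α = 1, β = 1/2 ↦ 1  ≥
α = 1, β = 1 ↦ 1  ≥
So 5 of the 9 assignments meet the threshold.

5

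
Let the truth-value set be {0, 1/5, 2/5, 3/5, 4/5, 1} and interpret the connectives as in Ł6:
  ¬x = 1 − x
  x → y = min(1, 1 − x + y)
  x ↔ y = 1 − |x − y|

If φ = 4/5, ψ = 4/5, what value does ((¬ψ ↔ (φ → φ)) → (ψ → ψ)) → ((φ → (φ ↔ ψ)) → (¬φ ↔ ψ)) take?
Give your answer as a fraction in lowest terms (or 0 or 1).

2/5

¬ψ = ¬4/5 = 1/5
φ → φ = 4/5 → 4/5 = 1
¬ψ ↔ (φ → φ) = 1/5 ↔ 1 = 1/5
ψ → ψ = 4/5 → 4/5 = 1
(¬ψ ↔ (φ → φ)) → (ψ → ψ) = 1/5 → 1 = 1
φ ↔ ψ = 4/5 ↔ 4/5 = 1
φ → (φ ↔ ψ) = 4/5 → 1 = 1
¬φ = ¬4/5 = 1/5
¬φ ↔ ψ = 1/5 ↔ 4/5 = 2/5
(φ → (φ ↔ ψ)) → (¬φ ↔ ψ) = 1 → 2/5 = 2/5
((¬ψ ↔ (φ → φ)) → (ψ → ψ)) → ((φ → (φ ↔ ψ)) → (¬φ ↔ ψ)) = 1 → 2/5 = 2/5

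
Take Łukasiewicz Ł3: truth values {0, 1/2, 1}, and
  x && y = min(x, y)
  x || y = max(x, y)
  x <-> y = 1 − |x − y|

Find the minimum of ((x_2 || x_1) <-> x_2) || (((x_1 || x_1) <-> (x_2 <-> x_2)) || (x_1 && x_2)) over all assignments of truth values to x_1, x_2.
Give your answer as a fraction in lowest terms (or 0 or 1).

1/2

Take x_1 = 1/2, x_2 = 0:
x_2 || x_1 = 0 || 1/2 = 1/2
(x_2 || x_1) <-> x_2 = 1/2 <-> 0 = 1/2
x_1 || x_1 = 1/2 || 1/2 = 1/2
x_2 <-> x_2 = 0 <-> 0 = 1
(x_1 || x_1) <-> (x_2 <-> x_2) = 1/2 <-> 1 = 1/2
x_1 && x_2 = 1/2 && 0 = 0
((x_1 || x_1) <-> (x_2 <-> x_2)) || (x_1 && x_2) = 1/2 || 0 = 1/2
((x_2 || x_1) <-> x_2) || (((x_1 || x_1) <-> (x_2 <-> x_2)) || (x_1 && x_2)) = 1/2 || 1/2 = 1/2
No assignment yields a value below 1/2, so this is the minimum.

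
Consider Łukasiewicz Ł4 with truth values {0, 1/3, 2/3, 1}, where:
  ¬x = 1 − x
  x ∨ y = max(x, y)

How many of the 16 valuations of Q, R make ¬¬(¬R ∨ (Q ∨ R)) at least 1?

Q = 0, R = 0 ↦ 1  ≥
Q = 0, R = 1/3 ↦ 2/3  <
Q = 0, R = 2/3 ↦ 2/3  <
Q = 0, R = 1 ↦ 1  ≥
Q = 1/3, R = 0 ↦ 1  ≥
Q = 1/3, R = 1/3 ↦ 2/3  <
Q = 1/3, R = 2/3 ↦ 2/3  <
Q = 1/3, R = 1 ↦ 1  ≥
Q = 2/3, R = 0 ↦ 1  ≥
Q = 2/3, R = 1/3 ↦ 2/3  <
Q = 2/3, R = 2/3 ↦ 2/3  <
Q = 2/3, R = 1 ↦ 1  ≥
Q = 1, R = 0 ↦ 1  ≥
Q = 1, R = 1/3 ↦ 1  ≥
Q = 1, R = 2/3 ↦ 1  ≥
Q = 1, R = 1 ↦ 1  ≥
So 10 of the 16 assignments meet the threshold.

10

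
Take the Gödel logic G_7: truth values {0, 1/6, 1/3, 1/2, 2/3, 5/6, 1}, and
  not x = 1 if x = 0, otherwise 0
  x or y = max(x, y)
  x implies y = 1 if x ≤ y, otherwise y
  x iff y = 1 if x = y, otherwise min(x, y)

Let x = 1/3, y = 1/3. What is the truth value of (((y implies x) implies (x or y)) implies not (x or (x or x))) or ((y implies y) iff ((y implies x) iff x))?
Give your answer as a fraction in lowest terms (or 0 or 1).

y implies x = 1/3 implies 1/3 = 1
x or y = 1/3 or 1/3 = 1/3
(y implies x) implies (x or y) = 1 implies 1/3 = 1/3
x or x = 1/3 or 1/3 = 1/3
x or (x or x) = 1/3 or 1/3 = 1/3
not (x or (x or x)) = not 1/3 = 0
((y implies x) implies (x or y)) implies not (x or (x or x)) = 1/3 implies 0 = 0
y implies y = 1/3 implies 1/3 = 1
y implies x = 1/3 implies 1/3 = 1
(y implies x) iff x = 1 iff 1/3 = 1/3
(y implies y) iff ((y implies x) iff x) = 1 iff 1/3 = 1/3
(((y implies x) implies (x or y)) implies not (x or (x or x))) or ((y implies y) iff ((y implies x) iff x)) = 0 or 1/3 = 1/3

1/3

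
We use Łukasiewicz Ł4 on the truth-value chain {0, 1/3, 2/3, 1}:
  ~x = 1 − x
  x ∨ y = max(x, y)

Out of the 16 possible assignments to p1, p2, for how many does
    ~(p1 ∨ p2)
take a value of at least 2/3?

p1 = 0, p2 = 0 ↦ 1  ≥
p1 = 0, p2 = 1/3 ↦ 2/3  ≥
p1 = 0, p2 = 2/3 ↦ 1/3  <
p1 = 0, p2 = 1 ↦ 0  <
p1 = 1/3, p2 = 0 ↦ 2/3  ≥
p1 = 1/3, p2 = 1/3 ↦ 2/3  ≥
p1 = 1/3, p2 = 2/3 ↦ 1/3  <
p1 = 1/3, p2 = 1 ↦ 0  <
p1 = 2/3, p2 = 0 ↦ 1/3  <
p1 = 2/3, p2 = 1/3 ↦ 1/3  <
p1 = 2/3, p2 = 2/3 ↦ 1/3  <
p1 = 2/3, p2 = 1 ↦ 0  <
p1 = 1, p2 = 0 ↦ 0  <
p1 = 1, p2 = 1/3 ↦ 0  <
p1 = 1, p2 = 2/3 ↦ 0  <
p1 = 1, p2 = 1 ↦ 0  <
So 4 of the 16 assignments meet the threshold.

4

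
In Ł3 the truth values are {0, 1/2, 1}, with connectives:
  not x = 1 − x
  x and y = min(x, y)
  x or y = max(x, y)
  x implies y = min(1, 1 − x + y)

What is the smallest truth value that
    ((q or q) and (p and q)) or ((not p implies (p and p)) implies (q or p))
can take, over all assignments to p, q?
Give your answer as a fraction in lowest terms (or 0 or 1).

1/2

Take p = 1/2, q = 0:
q or q = 0 or 0 = 0
p and q = 1/2 and 0 = 0
(q or q) and (p and q) = 0 and 0 = 0
not p = not 1/2 = 1/2
p and p = 1/2 and 1/2 = 1/2
not p implies (p and p) = 1/2 implies 1/2 = 1
q or p = 0 or 1/2 = 1/2
(not p implies (p and p)) implies (q or p) = 1 implies 1/2 = 1/2
((q or q) and (p and q)) or ((not p implies (p and p)) implies (q or p)) = 0 or 1/2 = 1/2
No assignment yields a value below 1/2, so this is the minimum.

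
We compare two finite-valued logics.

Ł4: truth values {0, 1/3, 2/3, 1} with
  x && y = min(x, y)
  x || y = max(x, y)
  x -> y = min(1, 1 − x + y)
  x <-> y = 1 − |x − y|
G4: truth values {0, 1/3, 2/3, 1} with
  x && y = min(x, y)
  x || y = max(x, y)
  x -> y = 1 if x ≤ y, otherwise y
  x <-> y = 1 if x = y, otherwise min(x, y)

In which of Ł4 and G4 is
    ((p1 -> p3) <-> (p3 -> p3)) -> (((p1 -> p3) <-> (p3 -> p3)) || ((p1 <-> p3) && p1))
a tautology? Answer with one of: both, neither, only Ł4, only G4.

In Ł4: every assignment gives 1 — tautology.
In G4: every assignment gives 1 — tautology.

both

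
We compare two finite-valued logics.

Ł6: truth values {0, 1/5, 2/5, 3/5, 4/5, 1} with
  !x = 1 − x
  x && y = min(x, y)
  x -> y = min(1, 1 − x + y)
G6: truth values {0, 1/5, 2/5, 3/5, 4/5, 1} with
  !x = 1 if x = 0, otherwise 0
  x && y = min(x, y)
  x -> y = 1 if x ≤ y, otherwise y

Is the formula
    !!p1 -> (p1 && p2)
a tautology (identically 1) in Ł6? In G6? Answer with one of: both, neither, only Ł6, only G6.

In Ł6: at p1 = 1/5, p2 = 0 the value is 4/5 — not a tautology.
In G6: at p1 = 1/5, p2 = 0 the value is 0 — not a tautology.

neither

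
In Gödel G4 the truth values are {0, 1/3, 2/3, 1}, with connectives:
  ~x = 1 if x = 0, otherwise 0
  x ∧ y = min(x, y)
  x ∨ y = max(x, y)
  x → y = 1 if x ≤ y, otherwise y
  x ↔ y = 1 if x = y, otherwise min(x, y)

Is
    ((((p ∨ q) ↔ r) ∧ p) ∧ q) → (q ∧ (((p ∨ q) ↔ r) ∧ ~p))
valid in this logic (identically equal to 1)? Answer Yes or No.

Counterexample: take p = 1/3, q = 1/3, r = 1/3.
p ∨ q = 1/3 ∨ 1/3 = 1/3
(p ∨ q) ↔ r = 1/3 ↔ 1/3 = 1
((p ∨ q) ↔ r) ∧ p = 1 ∧ 1/3 = 1/3
(((p ∨ q) ↔ r) ∧ p) ∧ q = 1/3 ∧ 1/3 = 1/3
p ∨ q = 1/3 ∨ 1/3 = 1/3
(p ∨ q) ↔ r = 1/3 ↔ 1/3 = 1
~p = ~1/3 = 0
((p ∨ q) ↔ r) ∧ ~p = 1 ∧ 0 = 0
q ∧ (((p ∨ q) ↔ r) ∧ ~p) = 1/3 ∧ 0 = 0
((((p ∨ q) ↔ r) ∧ p) ∧ q) → (q ∧ (((p ∨ q) ↔ r) ∧ ~p)) = 1/3 → 0 = 0
This gives 0 ≠ 1.

No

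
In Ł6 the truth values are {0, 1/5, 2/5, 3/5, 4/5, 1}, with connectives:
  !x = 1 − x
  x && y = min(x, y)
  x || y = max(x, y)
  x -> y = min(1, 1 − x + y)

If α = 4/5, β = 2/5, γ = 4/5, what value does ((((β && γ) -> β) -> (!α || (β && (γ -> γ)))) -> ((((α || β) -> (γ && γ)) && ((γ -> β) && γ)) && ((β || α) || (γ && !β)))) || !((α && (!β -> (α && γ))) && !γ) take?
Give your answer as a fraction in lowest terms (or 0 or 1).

β && γ = 2/5 && 4/5 = 2/5
(β && γ) -> β = 2/5 -> 2/5 = 1
!α = !4/5 = 1/5
γ -> γ = 4/5 -> 4/5 = 1
β && (γ -> γ) = 2/5 && 1 = 2/5
!α || (β && (γ -> γ)) = 1/5 || 2/5 = 2/5
((β && γ) -> β) -> (!α || (β && (γ -> γ))) = 1 -> 2/5 = 2/5
α || β = 4/5 || 2/5 = 4/5
γ && γ = 4/5 && 4/5 = 4/5
(α || β) -> (γ && γ) = 4/5 -> 4/5 = 1
γ -> β = 4/5 -> 2/5 = 3/5
(γ -> β) && γ = 3/5 && 4/5 = 3/5
((α || β) -> (γ && γ)) && ((γ -> β) && γ) = 1 && 3/5 = 3/5
β || α = 2/5 || 4/5 = 4/5
!β = !2/5 = 3/5
γ && !β = 4/5 && 3/5 = 3/5
(β || α) || (γ && !β) = 4/5 || 3/5 = 4/5
(((α || β) -> (γ && γ)) && ((γ -> β) && γ)) && ((β || α) || (γ && !β)) = 3/5 && 4/5 = 3/5
(((β && γ) -> β) -> (!α || (β && (γ -> γ)))) -> ((((α || β) -> (γ && γ)) && ((γ -> β) && γ)) && ((β || α) || (γ && !β))) = 2/5 -> 3/5 = 1
!β = !2/5 = 3/5
α && γ = 4/5 && 4/5 = 4/5
!β -> (α && γ) = 3/5 -> 4/5 = 1
α && (!β -> (α && γ)) = 4/5 && 1 = 4/5
!γ = !4/5 = 1/5
(α && (!β -> (α && γ))) && !γ = 4/5 && 1/5 = 1/5
!((α && (!β -> (α && γ))) && !γ) = !1/5 = 4/5
((((β && γ) -> β) -> (!α || (β && (γ -> γ)))) -> ((((α || β) -> (γ && γ)) && ((γ -> β) && γ)) && ((β || α) || (γ && !β)))) || !((α && (!β -> (α && γ))) && !γ) = 1 || 4/5 = 1

1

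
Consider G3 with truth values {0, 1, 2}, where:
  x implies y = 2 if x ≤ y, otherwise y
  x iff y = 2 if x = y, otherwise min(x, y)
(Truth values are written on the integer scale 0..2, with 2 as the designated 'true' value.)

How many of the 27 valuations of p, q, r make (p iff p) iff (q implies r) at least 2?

18

value 2: 18 assignments (counts)
value 1: 3 assignments
value 0: 6 assignments
So 18 of the 27 assignments meet the threshold.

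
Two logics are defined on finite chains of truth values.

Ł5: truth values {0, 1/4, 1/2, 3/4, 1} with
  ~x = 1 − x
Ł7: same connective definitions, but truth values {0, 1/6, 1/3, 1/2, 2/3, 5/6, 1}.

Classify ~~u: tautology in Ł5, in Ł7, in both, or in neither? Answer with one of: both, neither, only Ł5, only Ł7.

In Ł5: at u = 0 the value is 0 — not a tautology.
In Ł7: at u = 0 the value is 0 — not a tautology.

neither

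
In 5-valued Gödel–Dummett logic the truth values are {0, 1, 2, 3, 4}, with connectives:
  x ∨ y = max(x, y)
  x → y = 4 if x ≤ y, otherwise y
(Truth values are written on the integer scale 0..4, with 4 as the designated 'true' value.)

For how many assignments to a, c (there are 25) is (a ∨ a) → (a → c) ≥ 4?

15

value 4: 15 assignments (counts)
value 3: 1 assignment
value 2: 2 assignments
value 1: 3 assignments
value 0: 4 assignments
So 15 of the 25 assignments meet the threshold.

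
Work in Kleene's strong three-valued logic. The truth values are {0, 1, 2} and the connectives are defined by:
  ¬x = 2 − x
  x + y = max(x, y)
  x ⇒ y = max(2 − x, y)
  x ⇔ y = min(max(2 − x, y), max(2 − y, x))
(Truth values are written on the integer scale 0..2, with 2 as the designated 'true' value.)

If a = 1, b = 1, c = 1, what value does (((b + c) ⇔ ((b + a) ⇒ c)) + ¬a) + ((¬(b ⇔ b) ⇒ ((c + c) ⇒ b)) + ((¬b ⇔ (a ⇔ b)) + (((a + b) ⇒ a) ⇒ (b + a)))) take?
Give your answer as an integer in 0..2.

1

b + c = 1 + 1 = 1
b + a = 1 + 1 = 1
(b + a) ⇒ c = 1 ⇒ 1 = 1
(b + c) ⇔ ((b + a) ⇒ c) = 1 ⇔ 1 = 1
¬a = ¬1 = 1
((b + c) ⇔ ((b + a) ⇒ c)) + ¬a = 1 + 1 = 1
b ⇔ b = 1 ⇔ 1 = 1
¬(b ⇔ b) = ¬1 = 1
c + c = 1 + 1 = 1
(c + c) ⇒ b = 1 ⇒ 1 = 1
¬(b ⇔ b) ⇒ ((c + c) ⇒ b) = 1 ⇒ 1 = 1
¬b = ¬1 = 1
a ⇔ b = 1 ⇔ 1 = 1
¬b ⇔ (a ⇔ b) = 1 ⇔ 1 = 1
a + b = 1 + 1 = 1
(a + b) ⇒ a = 1 ⇒ 1 = 1
b + a = 1 + 1 = 1
((a + b) ⇒ a) ⇒ (b + a) = 1 ⇒ 1 = 1
(¬b ⇔ (a ⇔ b)) + (((a + b) ⇒ a) ⇒ (b + a)) = 1 + 1 = 1
(¬(b ⇔ b) ⇒ ((c + c) ⇒ b)) + ((¬b ⇔ (a ⇔ b)) + (((a + b) ⇒ a) ⇒ (b + a))) = 1 + 1 = 1
(((b + c) ⇔ ((b + a) ⇒ c)) + ¬a) + ((¬(b ⇔ b) ⇒ ((c + c) ⇒ b)) + ((¬b ⇔ (a ⇔ b)) + (((a + b) ⇒ a) ⇒ (b + a)))) = 1 + 1 = 1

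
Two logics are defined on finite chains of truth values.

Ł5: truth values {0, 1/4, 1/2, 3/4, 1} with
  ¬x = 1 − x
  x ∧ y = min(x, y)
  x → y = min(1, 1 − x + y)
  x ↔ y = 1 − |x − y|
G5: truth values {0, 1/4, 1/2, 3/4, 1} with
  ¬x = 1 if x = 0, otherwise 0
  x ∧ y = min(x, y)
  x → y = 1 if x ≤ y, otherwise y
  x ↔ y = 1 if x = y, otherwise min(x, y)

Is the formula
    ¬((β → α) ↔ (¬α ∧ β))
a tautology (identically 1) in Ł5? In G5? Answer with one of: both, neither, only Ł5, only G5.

only G5

In Ł5: at α = 0, β = 1/4 the value is 1/2 — not a tautology.
In G5: every assignment gives 1 — tautology.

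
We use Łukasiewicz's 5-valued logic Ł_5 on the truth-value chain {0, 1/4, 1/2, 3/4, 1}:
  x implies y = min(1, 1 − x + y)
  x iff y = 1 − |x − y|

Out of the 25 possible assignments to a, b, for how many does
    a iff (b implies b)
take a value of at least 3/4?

value 1: 5 assignments (counts)
value 3/4: 5 assignments (counts)
value 1/2: 5 assignments
value 1/4: 5 assignments
value 0: 5 assignments
So 10 of the 25 assignments meet the threshold.

10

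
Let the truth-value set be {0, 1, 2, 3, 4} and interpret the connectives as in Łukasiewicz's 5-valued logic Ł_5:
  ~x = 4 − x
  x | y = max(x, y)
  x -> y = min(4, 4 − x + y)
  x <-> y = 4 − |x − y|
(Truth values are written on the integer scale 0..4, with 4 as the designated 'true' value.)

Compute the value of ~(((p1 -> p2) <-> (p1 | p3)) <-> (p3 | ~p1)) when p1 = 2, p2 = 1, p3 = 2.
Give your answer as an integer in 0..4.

1

p1 -> p2 = 2 -> 1 = 3
p1 | p3 = 2 | 2 = 2
(p1 -> p2) <-> (p1 | p3) = 3 <-> 2 = 3
~p1 = ~2 = 2
p3 | ~p1 = 2 | 2 = 2
((p1 -> p2) <-> (p1 | p3)) <-> (p3 | ~p1) = 3 <-> 2 = 3
~(((p1 -> p2) <-> (p1 | p3)) <-> (p3 | ~p1)) = ~3 = 1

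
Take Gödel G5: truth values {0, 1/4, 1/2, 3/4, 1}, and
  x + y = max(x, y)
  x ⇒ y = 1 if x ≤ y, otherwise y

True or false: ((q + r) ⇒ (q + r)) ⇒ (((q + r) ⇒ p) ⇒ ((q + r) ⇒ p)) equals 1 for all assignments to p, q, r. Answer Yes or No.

At p = 1/4, q = 0, r = 3/4, for instance:
q + r = 0 + 3/4 = 3/4
q + r = 0 + 3/4 = 3/4
(q + r) ⇒ (q + r) = 3/4 ⇒ 3/4 = 1
(q + r) ⇒ p = 3/4 ⇒ 1/4 = 1/4
(q + r) ⇒ p = 3/4 ⇒ 1/4 = 1/4
((q + r) ⇒ p) ⇒ ((q + r) ⇒ p) = 1/4 ⇒ 1/4 = 1
((q + r) ⇒ (q + r)) ⇒ (((q + r) ⇒ p) ⇒ ((q + r) ⇒ p)) = 1 ⇒ 1 = 1
and checking the remaining 124 assignments likewise gives ≥ 1 in every case.

Yes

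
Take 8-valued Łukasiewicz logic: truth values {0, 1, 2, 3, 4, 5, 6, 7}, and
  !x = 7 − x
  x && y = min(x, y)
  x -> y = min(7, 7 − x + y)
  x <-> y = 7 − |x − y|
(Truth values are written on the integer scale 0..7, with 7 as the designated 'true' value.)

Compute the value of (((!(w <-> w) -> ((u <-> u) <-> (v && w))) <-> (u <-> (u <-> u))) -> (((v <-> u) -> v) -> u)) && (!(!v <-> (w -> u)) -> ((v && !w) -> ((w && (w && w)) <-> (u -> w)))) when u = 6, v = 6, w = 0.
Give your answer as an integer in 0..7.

7

w <-> w = 0 <-> 0 = 7
!(w <-> w) = !7 = 0
u <-> u = 6 <-> 6 = 7
v && w = 6 && 0 = 0
(u <-> u) <-> (v && w) = 7 <-> 0 = 0
!(w <-> w) -> ((u <-> u) <-> (v && w)) = 0 -> 0 = 7
u <-> u = 6 <-> 6 = 7
u <-> (u <-> u) = 6 <-> 7 = 6
(!(w <-> w) -> ((u <-> u) <-> (v && w))) <-> (u <-> (u <-> u)) = 7 <-> 6 = 6
v <-> u = 6 <-> 6 = 7
(v <-> u) -> v = 7 -> 6 = 6
((v <-> u) -> v) -> u = 6 -> 6 = 7
((!(w <-> w) -> ((u <-> u) <-> (v && w))) <-> (u <-> (u <-> u))) -> (((v <-> u) -> v) -> u) = 6 -> 7 = 7
!v = !6 = 1
w -> u = 0 -> 6 = 7
!v <-> (w -> u) = 1 <-> 7 = 1
!(!v <-> (w -> u)) = !1 = 6
!w = !0 = 7
v && !w = 6 && 7 = 6
w && w = 0 && 0 = 0
w && (w && w) = 0 && 0 = 0
u -> w = 6 -> 0 = 1
(w && (w && w)) <-> (u -> w) = 0 <-> 1 = 6
(v && !w) -> ((w && (w && w)) <-> (u -> w)) = 6 -> 6 = 7
!(!v <-> (w -> u)) -> ((v && !w) -> ((w && (w && w)) <-> (u -> w))) = 6 -> 7 = 7
(((!(w <-> w) -> ((u <-> u) <-> (v && w))) <-> (u <-> (u <-> u))) -> (((v <-> u) -> v) -> u)) && (!(!v <-> (w -> u)) -> ((v && !w) -> ((w && (w && w)) <-> (u -> w)))) = 7 && 7 = 7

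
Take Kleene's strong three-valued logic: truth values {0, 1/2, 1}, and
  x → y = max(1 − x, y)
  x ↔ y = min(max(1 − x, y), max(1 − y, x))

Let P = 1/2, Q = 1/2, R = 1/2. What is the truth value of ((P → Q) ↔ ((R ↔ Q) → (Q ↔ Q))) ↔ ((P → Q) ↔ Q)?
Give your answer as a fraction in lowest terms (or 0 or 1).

P → Q = 1/2 → 1/2 = 1/2
R ↔ Q = 1/2 ↔ 1/2 = 1/2
Q ↔ Q = 1/2 ↔ 1/2 = 1/2
(R ↔ Q) → (Q ↔ Q) = 1/2 → 1/2 = 1/2
(P → Q) ↔ ((R ↔ Q) → (Q ↔ Q)) = 1/2 ↔ 1/2 = 1/2
P → Q = 1/2 → 1/2 = 1/2
(P → Q) ↔ Q = 1/2 ↔ 1/2 = 1/2
((P → Q) ↔ ((R ↔ Q) → (Q ↔ Q))) ↔ ((P → Q) ↔ Q) = 1/2 ↔ 1/2 = 1/2

1/2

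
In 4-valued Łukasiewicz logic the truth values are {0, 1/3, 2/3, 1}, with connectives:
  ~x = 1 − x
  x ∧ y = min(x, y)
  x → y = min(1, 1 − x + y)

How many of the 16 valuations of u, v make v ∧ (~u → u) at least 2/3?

u = 0, v = 0 ↦ 0  <
u = 0, v = 1/3 ↦ 0  <
u = 0, v = 2/3 ↦ 0  <
u = 0, v = 1 ↦ 0  <
u = 1/3, v = 0 ↦ 0  <
u = 1/3, v = 1/3 ↦ 1/3  <
u = 1/3, v = 2/3 ↦ 2/3  ≥
u = 1/3, v = 1 ↦ 2/3  ≥
u = 2/3, v = 0 ↦ 0  <
u = 2/3, v = 1/3 ↦ 1/3  <
u = 2/3, v = 2/3 ↦ 2/3  ≥
u = 2/3, v = 1 ↦ 1  ≥
u = 1, v = 0 ↦ 0  <
u = 1, v = 1/3 ↦ 1/3  <
u = 1, v = 2/3 ↦ 2/3  ≥
u = 1, v = 1 ↦ 1  ≥
So 6 of the 16 assignments meet the threshold.

6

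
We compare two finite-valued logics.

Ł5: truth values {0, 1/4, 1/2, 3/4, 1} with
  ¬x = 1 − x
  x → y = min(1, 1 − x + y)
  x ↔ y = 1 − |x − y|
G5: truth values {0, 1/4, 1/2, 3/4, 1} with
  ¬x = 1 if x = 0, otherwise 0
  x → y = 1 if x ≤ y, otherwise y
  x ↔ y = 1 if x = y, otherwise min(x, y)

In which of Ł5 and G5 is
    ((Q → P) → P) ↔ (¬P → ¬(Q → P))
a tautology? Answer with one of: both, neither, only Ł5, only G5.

only Ł5

In Ł5: every assignment gives 1 — tautology.
In G5: at P = 1/4, Q = 0 the value is 1/4 — not a tautology.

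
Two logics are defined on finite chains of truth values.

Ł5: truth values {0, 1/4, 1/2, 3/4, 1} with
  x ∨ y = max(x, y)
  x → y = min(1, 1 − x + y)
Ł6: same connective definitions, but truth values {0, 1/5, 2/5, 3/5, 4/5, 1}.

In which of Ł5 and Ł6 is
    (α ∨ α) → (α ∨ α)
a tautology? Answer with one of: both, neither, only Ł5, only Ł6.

In Ł5: every assignment gives 1 — tautology.
In Ł6: every assignment gives 1 — tautology.

both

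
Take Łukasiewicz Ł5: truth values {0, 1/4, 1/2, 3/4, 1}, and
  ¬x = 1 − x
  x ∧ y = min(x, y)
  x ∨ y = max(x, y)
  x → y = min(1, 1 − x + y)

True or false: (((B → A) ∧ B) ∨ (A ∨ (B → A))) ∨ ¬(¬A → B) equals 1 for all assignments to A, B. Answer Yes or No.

No

Counterexample: take A = 0, B = 1/4.
B → A = 1/4 → 0 = 3/4
(B → A) ∧ B = 3/4 ∧ 1/4 = 1/4
B → A = 1/4 → 0 = 3/4
A ∨ (B → A) = 0 ∨ 3/4 = 3/4
((B → A) ∧ B) ∨ (A ∨ (B → A)) = 1/4 ∨ 3/4 = 3/4
¬A = ¬0 = 1
¬A → B = 1 → 1/4 = 1/4
¬(¬A → B) = ¬1/4 = 3/4
(((B → A) ∧ B) ∨ (A ∨ (B → A))) ∨ ¬(¬A → B) = 3/4 ∨ 3/4 = 3/4
This gives 3/4 ≠ 1.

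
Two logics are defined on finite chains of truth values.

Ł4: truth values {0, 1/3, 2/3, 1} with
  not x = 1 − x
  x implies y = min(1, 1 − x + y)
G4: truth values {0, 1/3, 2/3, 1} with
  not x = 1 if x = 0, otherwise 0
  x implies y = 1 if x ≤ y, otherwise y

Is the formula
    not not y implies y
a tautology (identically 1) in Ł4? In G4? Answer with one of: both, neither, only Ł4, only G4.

In Ł4: every assignment gives 1 — tautology.
In G4: at y = 1/3 the value is 1/3 — not a tautology.

only Ł4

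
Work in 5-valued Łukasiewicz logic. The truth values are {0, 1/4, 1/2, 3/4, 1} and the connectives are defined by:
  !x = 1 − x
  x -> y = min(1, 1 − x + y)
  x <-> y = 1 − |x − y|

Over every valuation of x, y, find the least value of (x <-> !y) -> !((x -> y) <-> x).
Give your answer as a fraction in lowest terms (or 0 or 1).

Take x = 3/4, y = 1/4:
!y = !1/4 = 3/4
x <-> !y = 3/4 <-> 3/4 = 1
x -> y = 3/4 -> 1/4 = 1/2
(x -> y) <-> x = 1/2 <-> 3/4 = 3/4
!((x -> y) <-> x) = !3/4 = 1/4
(x <-> !y) -> !((x -> y) <-> x) = 1 -> 1/4 = 1/4
No assignment yields a value below 1/4, so this is the minimum.

1/4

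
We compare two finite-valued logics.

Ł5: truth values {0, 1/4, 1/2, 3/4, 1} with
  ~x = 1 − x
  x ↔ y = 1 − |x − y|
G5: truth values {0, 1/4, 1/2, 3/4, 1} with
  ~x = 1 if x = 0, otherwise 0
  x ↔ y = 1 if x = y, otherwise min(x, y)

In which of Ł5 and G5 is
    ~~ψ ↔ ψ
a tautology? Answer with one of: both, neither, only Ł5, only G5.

only Ł5

In Ł5: every assignment gives 1 — tautology.
In G5: at ψ = 1/4 the value is 1/4 — not a tautology.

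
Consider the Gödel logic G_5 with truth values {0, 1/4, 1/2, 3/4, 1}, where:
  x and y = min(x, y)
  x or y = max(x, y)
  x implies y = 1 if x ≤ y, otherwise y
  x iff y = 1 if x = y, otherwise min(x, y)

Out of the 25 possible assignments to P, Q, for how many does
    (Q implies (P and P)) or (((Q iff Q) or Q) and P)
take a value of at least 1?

value 1: 15 assignments (counts)
value 3/4: 1 assignment
value 1/2: 2 assignments
value 1/4: 3 assignments
value 0: 4 assignments
So 15 of the 25 assignments meet the threshold.

15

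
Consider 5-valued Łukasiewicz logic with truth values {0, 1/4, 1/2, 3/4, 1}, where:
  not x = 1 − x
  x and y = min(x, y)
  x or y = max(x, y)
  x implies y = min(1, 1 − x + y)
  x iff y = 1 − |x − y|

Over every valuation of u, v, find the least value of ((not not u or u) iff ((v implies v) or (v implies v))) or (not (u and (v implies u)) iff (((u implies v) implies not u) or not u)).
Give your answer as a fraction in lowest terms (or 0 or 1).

Take u = 1/2, v = 0:
not u = not 1/2 = 1/2
not not u = not 1/2 = 1/2
not not u or u = 1/2 or 1/2 = 1/2
v implies v = 0 implies 0 = 1
v implies v = 0 implies 0 = 1
(v implies v) or (v implies v) = 1 or 1 = 1
(not not u or u) iff ((v implies v) or (v implies v)) = 1/2 iff 1 = 1/2
v implies u = 0 implies 1/2 = 1
u and (v implies u) = 1/2 and 1 = 1/2
not (u and (v implies u)) = not 1/2 = 1/2
u implies v = 1/2 implies 0 = 1/2
not u = not 1/2 = 1/2
(u implies v) implies not u = 1/2 implies 1/2 = 1
not u = not 1/2 = 1/2
((u implies v) implies not u) or not u = 1 or 1/2 = 1
not (u and (v implies u)) iff (((u implies v) implies not u) or not u) = 1/2 iff 1 = 1/2
((not not u or u) iff ((v implies v) or (v implies v))) or (not (u and (v implies u)) iff (((u implies v) implies not u) or not u)) = 1/2 or 1/2 = 1/2
No assignment yields a value below 1/2, so this is the minimum.

1/2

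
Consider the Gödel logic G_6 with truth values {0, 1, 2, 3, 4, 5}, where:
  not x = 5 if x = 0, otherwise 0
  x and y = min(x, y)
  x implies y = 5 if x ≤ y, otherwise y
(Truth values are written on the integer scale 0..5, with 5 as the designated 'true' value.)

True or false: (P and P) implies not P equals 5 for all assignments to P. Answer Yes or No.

No

Counterexample: take P = 1.
P and P = 1 and 1 = 1
not P = not 1 = 0
(P and P) implies not P = 1 implies 0 = 0
This gives 0 ≠ 5.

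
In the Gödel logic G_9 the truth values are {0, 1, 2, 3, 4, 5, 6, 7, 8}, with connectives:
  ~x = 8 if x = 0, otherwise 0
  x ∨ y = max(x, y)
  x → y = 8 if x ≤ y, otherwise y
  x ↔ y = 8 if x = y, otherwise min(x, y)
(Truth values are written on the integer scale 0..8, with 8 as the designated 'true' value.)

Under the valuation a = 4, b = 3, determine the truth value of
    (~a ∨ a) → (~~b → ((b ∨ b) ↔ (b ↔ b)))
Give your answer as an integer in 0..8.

3

~a = ~4 = 0
~a ∨ a = 0 ∨ 4 = 4
~b = ~3 = 0
~~b = ~0 = 8
b ∨ b = 3 ∨ 3 = 3
b ↔ b = 3 ↔ 3 = 8
(b ∨ b) ↔ (b ↔ b) = 3 ↔ 8 = 3
~~b → ((b ∨ b) ↔ (b ↔ b)) = 8 → 3 = 3
(~a ∨ a) → (~~b → ((b ∨ b) ↔ (b ↔ b))) = 4 → 3 = 3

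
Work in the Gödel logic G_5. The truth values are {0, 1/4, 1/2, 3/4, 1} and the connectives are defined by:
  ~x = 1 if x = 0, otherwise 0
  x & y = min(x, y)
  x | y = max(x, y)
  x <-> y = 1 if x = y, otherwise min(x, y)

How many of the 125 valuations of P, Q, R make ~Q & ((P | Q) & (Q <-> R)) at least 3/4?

2

value 1: 1 assignment (counts)
value 3/4: 1 assignment (counts)
value 1/2: 1 assignment
value 1/4: 1 assignment
value 0: 121 assignments
So 2 of the 125 assignments meet the threshold.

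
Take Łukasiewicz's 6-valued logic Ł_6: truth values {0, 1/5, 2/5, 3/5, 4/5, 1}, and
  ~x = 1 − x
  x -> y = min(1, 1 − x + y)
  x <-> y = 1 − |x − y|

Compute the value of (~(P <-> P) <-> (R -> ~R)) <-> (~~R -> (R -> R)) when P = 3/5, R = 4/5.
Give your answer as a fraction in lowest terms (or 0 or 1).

P <-> P = 3/5 <-> 3/5 = 1
~(P <-> P) = ~1 = 0
~R = ~4/5 = 1/5
R -> ~R = 4/5 -> 1/5 = 2/5
~(P <-> P) <-> (R -> ~R) = 0 <-> 2/5 = 3/5
~R = ~4/5 = 1/5
~~R = ~1/5 = 4/5
R -> R = 4/5 -> 4/5 = 1
~~R -> (R -> R) = 4/5 -> 1 = 1
(~(P <-> P) <-> (R -> ~R)) <-> (~~R -> (R -> R)) = 3/5 <-> 1 = 3/5

3/5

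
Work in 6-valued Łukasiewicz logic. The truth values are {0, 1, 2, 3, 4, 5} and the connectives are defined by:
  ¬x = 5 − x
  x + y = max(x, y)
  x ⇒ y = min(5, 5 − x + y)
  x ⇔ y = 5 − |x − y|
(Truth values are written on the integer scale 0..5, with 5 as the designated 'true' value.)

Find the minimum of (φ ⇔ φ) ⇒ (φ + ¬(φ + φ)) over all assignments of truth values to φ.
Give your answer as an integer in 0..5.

Take φ = 2:
φ ⇔ φ = 2 ⇔ 2 = 5
φ + φ = 2 + 2 = 2
¬(φ + φ) = ¬2 = 3
φ + ¬(φ + φ) = 2 + 3 = 3
(φ ⇔ φ) ⇒ (φ + ¬(φ + φ)) = 5 ⇒ 3 = 3
No assignment yields a value below 3, so this is the minimum.

3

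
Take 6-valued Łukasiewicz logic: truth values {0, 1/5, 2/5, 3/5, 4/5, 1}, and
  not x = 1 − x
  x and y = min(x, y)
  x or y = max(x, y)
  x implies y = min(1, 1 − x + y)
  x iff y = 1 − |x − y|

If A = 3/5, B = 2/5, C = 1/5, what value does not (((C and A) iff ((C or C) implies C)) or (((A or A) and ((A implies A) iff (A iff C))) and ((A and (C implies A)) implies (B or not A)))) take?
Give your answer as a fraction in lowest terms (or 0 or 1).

2/5

C and A = 1/5 and 3/5 = 1/5
C or C = 1/5 or 1/5 = 1/5
(C or C) implies C = 1/5 implies 1/5 = 1
(C and A) iff ((C or C) implies C) = 1/5 iff 1 = 1/5
A or A = 3/5 or 3/5 = 3/5
A implies A = 3/5 implies 3/5 = 1
A iff C = 3/5 iff 1/5 = 3/5
(A implies A) iff (A iff C) = 1 iff 3/5 = 3/5
(A or A) and ((A implies A) iff (A iff C)) = 3/5 and 3/5 = 3/5
C implies A = 1/5 implies 3/5 = 1
A and (C implies A) = 3/5 and 1 = 3/5
not A = not 3/5 = 2/5
B or not A = 2/5 or 2/5 = 2/5
(A and (C implies A)) implies (B or not A) = 3/5 implies 2/5 = 4/5
((A or A) and ((A implies A) iff (A iff C))) and ((A and (C implies A)) implies (B or not A)) = 3/5 and 4/5 = 3/5
((C and A) iff ((C or C) implies C)) or (((A or A) and ((A implies A) iff (A iff C))) and ((A and (C implies A)) implies (B or not A))) = 1/5 or 3/5 = 3/5
not (((C and A) iff ((C or C) implies C)) or (((A or A) and ((A implies A) iff (A iff C))) and ((A and (C implies A)) implies (B or not A)))) = not 3/5 = 2/5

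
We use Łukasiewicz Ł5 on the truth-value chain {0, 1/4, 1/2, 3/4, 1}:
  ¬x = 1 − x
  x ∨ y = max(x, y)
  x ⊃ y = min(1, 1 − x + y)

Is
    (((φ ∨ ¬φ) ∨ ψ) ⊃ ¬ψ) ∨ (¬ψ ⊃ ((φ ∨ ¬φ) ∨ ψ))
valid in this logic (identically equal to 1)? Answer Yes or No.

Yes

At φ = 1/2, ψ = 1, for instance:
¬φ = ¬1/2 = 1/2
φ ∨ ¬φ = 1/2 ∨ 1/2 = 1/2
(φ ∨ ¬φ) ∨ ψ = 1/2 ∨ 1 = 1
¬ψ = ¬1 = 0
((φ ∨ ¬φ) ∨ ψ) ⊃ ¬ψ = 1 ⊃ 0 = 0
¬ψ ⊃ ((φ ∨ ¬φ) ∨ ψ) = 0 ⊃ 1 = 1
(((φ ∨ ¬φ) ∨ ψ) ⊃ ¬ψ) ∨ (¬ψ ⊃ ((φ ∨ ¬φ) ∨ ψ)) = 0 ∨ 1 = 1
and checking the remaining 24 assignments likewise gives ≥ 1 in every case.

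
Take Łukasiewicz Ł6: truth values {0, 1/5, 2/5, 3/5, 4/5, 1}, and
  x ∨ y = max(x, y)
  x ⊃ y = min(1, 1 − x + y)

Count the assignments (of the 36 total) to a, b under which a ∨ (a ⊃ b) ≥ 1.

26

value 1: 26 assignments (counts)
value 4/5: 7 assignments
value 3/5: 3 assignments
So 26 of the 36 assignments meet the threshold.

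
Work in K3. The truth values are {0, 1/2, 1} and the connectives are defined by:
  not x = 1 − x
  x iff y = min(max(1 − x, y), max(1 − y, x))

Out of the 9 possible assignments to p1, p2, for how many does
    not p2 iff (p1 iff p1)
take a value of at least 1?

2

p1 = 0, p2 = 0 ↦ 1  ≥
p1 = 0, p2 = 1/2 ↦ 1/2  <
p1 = 0, p2 = 1 ↦ 0  <
p1 = 1/2, p2 = 0 ↦ 1/2  <
p1 = 1/2, p2 = 1/2 ↦ 1/2  <
p1 = 1/2, p2 = 1 ↦ 1/2  <
p1 = 1, p2 = 0 ↦ 1  ≥
p1 = 1, p2 = 1/2 ↦ 1/2  <
p1 = 1, p2 = 1 ↦ 0  <
So 2 of the 9 assignments meet the threshold.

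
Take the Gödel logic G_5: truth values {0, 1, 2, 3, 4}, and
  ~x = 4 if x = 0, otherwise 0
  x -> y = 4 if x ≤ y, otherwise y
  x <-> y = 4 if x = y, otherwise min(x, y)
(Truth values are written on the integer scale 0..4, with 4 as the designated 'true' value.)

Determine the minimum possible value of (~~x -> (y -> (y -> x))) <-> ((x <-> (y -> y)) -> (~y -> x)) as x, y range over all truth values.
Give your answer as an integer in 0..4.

Take x = 1, y = 2:
~x = ~1 = 0
~~x = ~0 = 4
y -> x = 2 -> 1 = 1
y -> (y -> x) = 2 -> 1 = 1
~~x -> (y -> (y -> x)) = 4 -> 1 = 1
y -> y = 2 -> 2 = 4
x <-> (y -> y) = 1 <-> 4 = 1
~y = ~2 = 0
~y -> x = 0 -> 1 = 4
(x <-> (y -> y)) -> (~y -> x) = 1 -> 4 = 4
(~~x -> (y -> (y -> x))) <-> ((x <-> (y -> y)) -> (~y -> x)) = 1 <-> 4 = 1
No assignment yields a value below 1, so this is the minimum.

1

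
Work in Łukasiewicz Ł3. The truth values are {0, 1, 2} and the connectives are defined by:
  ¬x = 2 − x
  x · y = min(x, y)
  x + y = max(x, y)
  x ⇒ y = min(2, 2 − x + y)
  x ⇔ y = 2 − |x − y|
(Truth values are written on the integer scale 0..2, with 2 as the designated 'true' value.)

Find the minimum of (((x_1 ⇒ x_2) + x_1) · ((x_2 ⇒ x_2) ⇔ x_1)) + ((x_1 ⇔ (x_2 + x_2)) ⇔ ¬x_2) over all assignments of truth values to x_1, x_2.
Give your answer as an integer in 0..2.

1

Take x_1 = 1, x_2 = 0:
x_1 ⇒ x_2 = 1 ⇒ 0 = 1
(x_1 ⇒ x_2) + x_1 = 1 + 1 = 1
x_2 ⇒ x_2 = 0 ⇒ 0 = 2
(x_2 ⇒ x_2) ⇔ x_1 = 2 ⇔ 1 = 1
((x_1 ⇒ x_2) + x_1) · ((x_2 ⇒ x_2) ⇔ x_1) = 1 · 1 = 1
x_2 + x_2 = 0 + 0 = 0
x_1 ⇔ (x_2 + x_2) = 1 ⇔ 0 = 1
¬x_2 = ¬0 = 2
(x_1 ⇔ (x_2 + x_2)) ⇔ ¬x_2 = 1 ⇔ 2 = 1
(((x_1 ⇒ x_2) + x_1) · ((x_2 ⇒ x_2) ⇔ x_1)) + ((x_1 ⇔ (x_2 + x_2)) ⇔ ¬x_2) = 1 + 1 = 1
No assignment yields a value below 1, so this is the minimum.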